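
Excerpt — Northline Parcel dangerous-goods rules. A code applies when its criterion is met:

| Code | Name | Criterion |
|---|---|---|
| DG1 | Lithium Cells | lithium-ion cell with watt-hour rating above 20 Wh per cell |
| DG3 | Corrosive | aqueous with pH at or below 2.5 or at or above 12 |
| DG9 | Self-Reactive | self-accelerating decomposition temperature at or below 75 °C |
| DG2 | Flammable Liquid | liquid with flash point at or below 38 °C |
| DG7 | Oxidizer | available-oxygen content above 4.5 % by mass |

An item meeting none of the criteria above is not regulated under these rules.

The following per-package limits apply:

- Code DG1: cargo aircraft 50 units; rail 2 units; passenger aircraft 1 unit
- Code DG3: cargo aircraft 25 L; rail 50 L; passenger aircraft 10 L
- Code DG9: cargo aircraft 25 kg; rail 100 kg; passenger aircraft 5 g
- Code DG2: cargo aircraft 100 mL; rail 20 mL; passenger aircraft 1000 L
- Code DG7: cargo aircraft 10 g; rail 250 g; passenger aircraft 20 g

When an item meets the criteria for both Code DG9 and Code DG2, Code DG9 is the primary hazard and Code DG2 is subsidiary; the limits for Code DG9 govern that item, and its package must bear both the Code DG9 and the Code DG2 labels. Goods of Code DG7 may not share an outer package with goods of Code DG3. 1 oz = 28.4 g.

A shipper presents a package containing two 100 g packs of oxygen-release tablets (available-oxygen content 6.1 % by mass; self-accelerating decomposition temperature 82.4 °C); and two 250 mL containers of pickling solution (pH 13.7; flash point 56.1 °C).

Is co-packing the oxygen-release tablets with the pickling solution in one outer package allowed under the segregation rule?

No

The oxygen-release tablets have available-oxygen content 6.1 % by mass, which is > 4.5 % by mass, so they are Code DG7 (Oxidizer).
The pickling solution has pH 13.7, which is ≥ 12, so it is Code DG3 (Corrosive).
Code DG7 and Code DG3 may not share an outer package.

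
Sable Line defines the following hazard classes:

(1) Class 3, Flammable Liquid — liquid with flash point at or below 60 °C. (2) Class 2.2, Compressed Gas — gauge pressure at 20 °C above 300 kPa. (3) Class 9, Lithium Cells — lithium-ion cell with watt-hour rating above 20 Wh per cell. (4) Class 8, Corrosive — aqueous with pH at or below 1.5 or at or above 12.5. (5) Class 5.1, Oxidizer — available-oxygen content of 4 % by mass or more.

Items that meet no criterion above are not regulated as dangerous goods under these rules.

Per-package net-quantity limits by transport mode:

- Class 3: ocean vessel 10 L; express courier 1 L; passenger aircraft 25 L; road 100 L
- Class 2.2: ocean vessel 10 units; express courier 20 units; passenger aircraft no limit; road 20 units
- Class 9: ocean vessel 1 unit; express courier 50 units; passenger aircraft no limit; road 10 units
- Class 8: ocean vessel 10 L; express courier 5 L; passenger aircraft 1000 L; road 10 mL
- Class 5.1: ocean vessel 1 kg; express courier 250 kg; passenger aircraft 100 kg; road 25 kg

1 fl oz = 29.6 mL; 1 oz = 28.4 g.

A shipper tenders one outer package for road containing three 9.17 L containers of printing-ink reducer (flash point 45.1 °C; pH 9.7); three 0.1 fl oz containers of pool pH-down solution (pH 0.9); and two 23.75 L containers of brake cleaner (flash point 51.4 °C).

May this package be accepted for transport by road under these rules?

Flash point 45.1 °C meets the Class 3 criterion (Flammable Liquid), so the printing-ink reducer is Class 3.
pH 0.9 meets the Class 8 criterion (Corrosive), so the pool pH-down solution is Class 8.
With flash point 51.4 °C (≤ 60 °C), the brake cleaner falls in Class 3.
Class 8 quantity: three 0.1 fl oz containers = 8.88 mL.
8.88 mL is within the road limit of 10 mL for Class 8.
Total Class 3: (three 9.17 L containers = 27.51 L) + (two 23.75 L containers = 47.5 L) = 75.01 L.
That is within the Class 3 road limit of 100 L.
Every hazard class is within its road limit and no segregation rule is violated.

Yes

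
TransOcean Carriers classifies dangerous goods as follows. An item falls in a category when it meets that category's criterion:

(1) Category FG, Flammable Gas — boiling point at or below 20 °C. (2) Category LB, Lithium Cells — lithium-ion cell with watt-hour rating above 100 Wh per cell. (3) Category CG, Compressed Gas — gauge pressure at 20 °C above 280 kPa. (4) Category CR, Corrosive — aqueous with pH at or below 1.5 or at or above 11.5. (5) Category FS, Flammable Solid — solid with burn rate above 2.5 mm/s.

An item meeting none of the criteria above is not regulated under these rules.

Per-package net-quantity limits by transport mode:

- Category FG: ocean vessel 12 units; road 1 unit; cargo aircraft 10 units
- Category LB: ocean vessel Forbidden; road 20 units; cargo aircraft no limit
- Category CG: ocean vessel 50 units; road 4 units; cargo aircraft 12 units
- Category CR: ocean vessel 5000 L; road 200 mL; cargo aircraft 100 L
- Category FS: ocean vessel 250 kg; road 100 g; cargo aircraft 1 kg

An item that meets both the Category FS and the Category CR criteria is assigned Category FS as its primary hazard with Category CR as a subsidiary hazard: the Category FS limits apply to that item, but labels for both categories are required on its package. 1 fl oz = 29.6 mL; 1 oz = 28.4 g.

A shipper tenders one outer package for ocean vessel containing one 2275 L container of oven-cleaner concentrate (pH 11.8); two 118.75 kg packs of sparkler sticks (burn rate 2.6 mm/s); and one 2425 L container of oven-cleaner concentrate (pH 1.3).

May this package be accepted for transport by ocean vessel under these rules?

pH 11.8 meets the Category CR criterion (Corrosive), so the oven-cleaner concentrate is Category CR.
With burn rate 2.6 mm/s (> 2.5 mm/s), the sparkler sticks fall in Category FS.
Oven-cleaner concentrate: pH 1.3 ≤ 1.5 → Category CR (Corrosive).
Category CR net quantity: 2275 L + 2425 L = 4700 L.
4700 L is within the ocean vessel limit of 5000 L for Category CR.
Category FS quantity: two 118.75 kg packs = 237.5 kg.
237.5 kg is within the ocean vessel limit of 250 kg for Category FS.
Every hazard category is within its ocean vessel limit and no segregation rule is violated.

Yes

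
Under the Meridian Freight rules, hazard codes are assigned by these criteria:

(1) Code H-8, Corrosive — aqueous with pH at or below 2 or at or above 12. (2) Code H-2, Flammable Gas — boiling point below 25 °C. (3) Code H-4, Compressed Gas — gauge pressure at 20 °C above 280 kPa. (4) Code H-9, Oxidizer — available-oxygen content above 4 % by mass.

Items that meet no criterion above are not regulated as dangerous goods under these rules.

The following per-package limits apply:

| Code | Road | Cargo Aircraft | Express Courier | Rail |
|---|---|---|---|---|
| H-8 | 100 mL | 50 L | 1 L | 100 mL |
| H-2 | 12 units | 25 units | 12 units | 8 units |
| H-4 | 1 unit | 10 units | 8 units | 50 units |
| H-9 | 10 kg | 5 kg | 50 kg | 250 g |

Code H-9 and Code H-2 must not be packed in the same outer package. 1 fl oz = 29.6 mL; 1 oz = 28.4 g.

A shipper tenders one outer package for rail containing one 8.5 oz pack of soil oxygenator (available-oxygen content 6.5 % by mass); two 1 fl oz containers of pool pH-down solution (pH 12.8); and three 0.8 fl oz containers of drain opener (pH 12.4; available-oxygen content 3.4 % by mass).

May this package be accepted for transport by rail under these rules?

Available-oxygen content 6.5 % by mass meets the Code H-9 criterion (Oxidizer), so the soil oxygenator is Code H-9.
The pool pH-down solution has pH 12.8, which is ≥ 12, so it is Code H-8 (Corrosive).
The drain opener has pH 12.4, which is ≥ 12, so it is Code H-8 (Corrosive).
Code H-8 net quantity: (two 1 fl oz containers = 59.2 mL) + (three 0.8 fl oz containers = 71.04 mL) = 130.24 mL.
130.24 mL exceeds the rail limit of 100 mL for Code H-8.
Code H-9 quantity: one 8.5 oz pack = 241.4 g.
241.4 g is within the rail limit of 250 g for Code H-9.
The segregation rule (Code H-9 with Code H-2) does not apply to Code H-8 with Code H-9.

No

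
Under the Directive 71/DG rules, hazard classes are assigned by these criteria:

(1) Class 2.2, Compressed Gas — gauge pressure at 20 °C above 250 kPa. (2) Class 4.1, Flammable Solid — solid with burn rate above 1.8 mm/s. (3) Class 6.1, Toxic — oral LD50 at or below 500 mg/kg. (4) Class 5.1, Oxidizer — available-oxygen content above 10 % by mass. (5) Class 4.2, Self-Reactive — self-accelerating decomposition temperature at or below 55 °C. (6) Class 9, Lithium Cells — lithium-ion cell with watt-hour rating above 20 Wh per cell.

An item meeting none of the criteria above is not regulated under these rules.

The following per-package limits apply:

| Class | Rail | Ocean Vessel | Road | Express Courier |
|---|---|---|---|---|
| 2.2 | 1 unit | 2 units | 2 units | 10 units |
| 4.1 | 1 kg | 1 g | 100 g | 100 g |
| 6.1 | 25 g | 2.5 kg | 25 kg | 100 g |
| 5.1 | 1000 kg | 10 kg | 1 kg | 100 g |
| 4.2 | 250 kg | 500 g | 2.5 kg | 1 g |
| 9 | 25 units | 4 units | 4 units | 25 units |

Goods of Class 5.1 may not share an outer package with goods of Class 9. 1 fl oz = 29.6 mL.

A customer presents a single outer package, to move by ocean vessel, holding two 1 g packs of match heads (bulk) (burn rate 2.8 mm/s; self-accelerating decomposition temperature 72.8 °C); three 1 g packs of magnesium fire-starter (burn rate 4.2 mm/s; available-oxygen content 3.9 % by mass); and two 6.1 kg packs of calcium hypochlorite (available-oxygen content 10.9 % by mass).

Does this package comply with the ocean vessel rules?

Match heads (bulk): burn rate 2.8 mm/s > 1.8 mm/s → Class 4.1 (Flammable Solid).
Magnesium fire-starter: burn rate 4.2 mm/s > 1.8 mm/s → Class 4.1 (Flammable Solid).
Calcium hypochlorite: available-oxygen content 10.9 % by mass > 10 % by mass → Class 5.1 (Oxidizer).
Class 5.1 quantity: two 6.1 kg packs = 12.2 kg.
12.2 kg exceeds the ocean vessel limit of 10 kg for Class 5.1.
Total Class 4.1: (two 1 g packs = 2 g) + (three 1 g packs = 3 g) = 5 g.
5 g exceeds the ocean vessel limit of 1 g for Class 4.1.
The segregation rule (Class 5.1 with Class 9) does not apply to Class 5.1 with Class 4.1.

No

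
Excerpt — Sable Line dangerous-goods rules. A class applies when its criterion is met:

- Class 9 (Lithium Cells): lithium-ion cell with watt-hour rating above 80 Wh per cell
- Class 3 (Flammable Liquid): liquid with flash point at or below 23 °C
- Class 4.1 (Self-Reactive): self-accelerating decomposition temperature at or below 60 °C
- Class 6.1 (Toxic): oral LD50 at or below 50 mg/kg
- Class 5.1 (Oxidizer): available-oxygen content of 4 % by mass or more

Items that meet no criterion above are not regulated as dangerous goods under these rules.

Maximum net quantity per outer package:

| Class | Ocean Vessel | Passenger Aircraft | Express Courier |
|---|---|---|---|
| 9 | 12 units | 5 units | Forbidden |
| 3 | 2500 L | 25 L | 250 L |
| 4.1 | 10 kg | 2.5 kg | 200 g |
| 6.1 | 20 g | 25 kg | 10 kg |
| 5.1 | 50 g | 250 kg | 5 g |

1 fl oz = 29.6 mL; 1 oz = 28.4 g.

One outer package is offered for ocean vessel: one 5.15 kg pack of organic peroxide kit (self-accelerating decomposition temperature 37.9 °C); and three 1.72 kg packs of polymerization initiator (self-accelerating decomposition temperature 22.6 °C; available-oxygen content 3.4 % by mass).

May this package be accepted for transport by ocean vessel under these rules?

With self-accelerating decomposition temperature 37.9 °C (≤ 60 °C), the organic peroxide kit falls in Class 4.1.
Self-accelerating decomposition temperature 22.6 °C meets the Class 4.1 criterion (Self-Reactive), so the polymerization initiator is Class 4.1.
Total Class 4.1: 5.15 kg + (three 1.72 kg packs = 5.16 kg) = 10.31 kg.
10.31 kg exceeds the ocean vessel limit of 10 kg for Class 4.1.

No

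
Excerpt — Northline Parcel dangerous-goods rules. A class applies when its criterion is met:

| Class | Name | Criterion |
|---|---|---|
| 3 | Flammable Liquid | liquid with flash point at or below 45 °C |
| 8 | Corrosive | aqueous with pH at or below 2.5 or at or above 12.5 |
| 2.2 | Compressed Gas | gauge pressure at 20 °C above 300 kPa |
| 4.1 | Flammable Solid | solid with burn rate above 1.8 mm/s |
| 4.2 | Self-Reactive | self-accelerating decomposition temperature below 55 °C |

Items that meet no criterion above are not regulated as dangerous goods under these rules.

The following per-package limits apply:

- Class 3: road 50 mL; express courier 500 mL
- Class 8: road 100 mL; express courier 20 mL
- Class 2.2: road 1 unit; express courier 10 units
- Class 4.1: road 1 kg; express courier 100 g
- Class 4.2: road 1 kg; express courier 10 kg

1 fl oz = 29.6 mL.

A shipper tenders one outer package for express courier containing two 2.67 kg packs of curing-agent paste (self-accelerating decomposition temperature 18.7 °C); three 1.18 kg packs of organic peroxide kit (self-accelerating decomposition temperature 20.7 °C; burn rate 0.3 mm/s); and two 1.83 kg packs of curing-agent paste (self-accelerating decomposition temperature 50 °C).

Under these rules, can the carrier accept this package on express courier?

With self-accelerating decomposition temperature 18.7 °C (< 55 °C), the curing-agent paste falls in Class 4.2.
With self-accelerating decomposition temperature 20.7 °C (< 55 °C), the organic peroxide kit falls in Class 4.2.
Curing-agent paste: self-accelerating decomposition temperature 50 °C < 55 °C → Class 4.2 (Self-Reactive).
Class 4.2 net quantity: (two 2.67 kg packs = 5.34 kg) + (three 1.18 kg packs = 3.54 kg) + (two 1.83 kg packs = 3.66 kg) = 12.54 kg.
12.54 kg exceeds the express courier limit of 10 kg for Class 4.2.

No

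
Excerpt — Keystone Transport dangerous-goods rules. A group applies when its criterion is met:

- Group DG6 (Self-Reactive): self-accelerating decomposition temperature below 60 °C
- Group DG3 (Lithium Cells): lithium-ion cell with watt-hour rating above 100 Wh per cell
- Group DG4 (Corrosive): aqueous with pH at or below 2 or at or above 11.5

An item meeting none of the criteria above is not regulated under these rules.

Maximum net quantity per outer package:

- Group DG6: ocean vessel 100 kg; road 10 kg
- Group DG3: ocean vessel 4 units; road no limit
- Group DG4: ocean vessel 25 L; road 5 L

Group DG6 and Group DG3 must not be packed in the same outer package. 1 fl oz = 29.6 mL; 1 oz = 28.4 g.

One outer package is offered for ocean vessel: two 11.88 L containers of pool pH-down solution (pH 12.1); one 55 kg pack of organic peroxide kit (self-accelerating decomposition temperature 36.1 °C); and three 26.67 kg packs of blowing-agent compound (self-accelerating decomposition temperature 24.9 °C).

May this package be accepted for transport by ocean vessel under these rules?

No

pH 12.1 meets the Group DG4 criterion (Corrosive), so the pool pH-down solution is Group DG4.
Self-accelerating decomposition temperature 36.1 °C meets the Group DG6 criterion (Self-Reactive), so the organic peroxide kit is Group DG6.
The blowing-agent compound has self-accelerating decomposition temperature 24.9 °C, which is < 60 °C, so it is Group DG6 (Self-Reactive).
Total Group DG6: 55 kg + (three 26.67 kg packs = 80.01 kg) = 135.01 kg.
135.01 kg exceeds the ocean vessel limit of 100 kg for Group DG6.
Group DG4 quantity: two 11.88 L containers = 23.76 L.
23.76 L is within the ocean vessel limit of 25 L for Group DG4.
The segregation rule (Group DG6 with Group DG3) does not apply to Group DG6 with Group DG4.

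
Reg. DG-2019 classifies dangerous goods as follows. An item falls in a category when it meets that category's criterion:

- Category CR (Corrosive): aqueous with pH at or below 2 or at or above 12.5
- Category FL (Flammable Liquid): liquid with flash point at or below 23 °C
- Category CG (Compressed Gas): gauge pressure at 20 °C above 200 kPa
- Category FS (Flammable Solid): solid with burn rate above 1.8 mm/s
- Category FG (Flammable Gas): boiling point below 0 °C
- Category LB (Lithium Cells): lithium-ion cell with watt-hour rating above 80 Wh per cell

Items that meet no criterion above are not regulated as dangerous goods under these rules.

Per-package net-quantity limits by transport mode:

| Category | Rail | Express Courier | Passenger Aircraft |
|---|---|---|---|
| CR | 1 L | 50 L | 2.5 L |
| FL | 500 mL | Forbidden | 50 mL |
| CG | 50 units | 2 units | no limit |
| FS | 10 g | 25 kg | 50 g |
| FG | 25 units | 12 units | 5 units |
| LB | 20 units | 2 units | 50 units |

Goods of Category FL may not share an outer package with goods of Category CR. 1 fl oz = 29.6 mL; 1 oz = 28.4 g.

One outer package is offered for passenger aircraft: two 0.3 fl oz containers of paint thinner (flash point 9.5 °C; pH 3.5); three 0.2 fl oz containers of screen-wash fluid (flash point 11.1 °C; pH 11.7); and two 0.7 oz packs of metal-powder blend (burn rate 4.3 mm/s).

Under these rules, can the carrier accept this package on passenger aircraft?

Flash point 9.5 °C meets the Category FL criterion (Flammable Liquid), so the paint thinner is Category FL.
With flash point 11.1 °C (≤ 23 °C), the screen-wash fluid falls in Category FL.
Burn rate 4.3 mm/s meets the Category FS criterion (Flammable Solid), so the metal-powder blend is Category FS.
Total Category FL: (two 0.3 fl oz containers = 17.76 mL) + (three 0.2 fl oz containers = 17.76 mL) = 35.52 mL.
That is within the Category FL passenger aircraft limit of 50 mL.
Category FS quantity: two 0.7 oz packs = 39.76 g.
39.76 g is within the passenger aircraft limit of 50 g for Category FS.
The segregation rule (Category FL with Category CR) does not apply to Category FL with Category FS.
Every hazard category is within its passenger aircraft limit and no segregation rule is violated.

Yes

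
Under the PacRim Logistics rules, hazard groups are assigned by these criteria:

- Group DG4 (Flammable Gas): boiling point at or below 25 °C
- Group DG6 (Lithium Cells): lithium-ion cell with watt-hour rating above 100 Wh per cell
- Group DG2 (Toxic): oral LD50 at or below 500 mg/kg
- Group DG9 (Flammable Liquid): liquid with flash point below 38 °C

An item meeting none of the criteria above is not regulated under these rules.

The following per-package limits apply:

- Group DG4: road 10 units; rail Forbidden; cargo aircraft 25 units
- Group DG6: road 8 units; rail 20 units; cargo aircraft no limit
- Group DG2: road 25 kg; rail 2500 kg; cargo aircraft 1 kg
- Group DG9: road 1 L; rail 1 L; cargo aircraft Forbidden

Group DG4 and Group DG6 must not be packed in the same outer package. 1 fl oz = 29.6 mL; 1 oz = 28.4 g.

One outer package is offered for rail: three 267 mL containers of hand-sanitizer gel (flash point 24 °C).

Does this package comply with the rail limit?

Yes

With flash point 24 °C (< 38 °C), the hand-sanitizer gel falls in Group DG9.
Group DG9 quantity: three 267 mL containers = 801 mL.
That is within the Group DG9 rail limit of 1 L.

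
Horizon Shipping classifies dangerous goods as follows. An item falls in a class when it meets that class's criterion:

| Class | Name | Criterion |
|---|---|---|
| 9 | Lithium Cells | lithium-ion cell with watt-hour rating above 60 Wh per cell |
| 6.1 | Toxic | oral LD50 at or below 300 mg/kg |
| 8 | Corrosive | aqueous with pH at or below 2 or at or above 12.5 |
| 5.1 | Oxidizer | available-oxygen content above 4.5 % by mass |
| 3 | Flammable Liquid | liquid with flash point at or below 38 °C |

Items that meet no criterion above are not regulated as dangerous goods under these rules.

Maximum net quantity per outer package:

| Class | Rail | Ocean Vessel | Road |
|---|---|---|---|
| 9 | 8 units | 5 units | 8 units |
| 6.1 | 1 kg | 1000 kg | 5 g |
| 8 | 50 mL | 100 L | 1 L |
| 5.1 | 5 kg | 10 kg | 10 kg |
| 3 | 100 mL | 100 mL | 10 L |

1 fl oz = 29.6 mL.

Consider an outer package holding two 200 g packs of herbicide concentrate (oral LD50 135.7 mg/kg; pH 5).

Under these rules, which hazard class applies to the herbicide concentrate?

Oral LD50 135.7 mg/kg meets the Class 6.1 criterion (Toxic), so the herbicide concentrate is Class 6.1.

Class 6.1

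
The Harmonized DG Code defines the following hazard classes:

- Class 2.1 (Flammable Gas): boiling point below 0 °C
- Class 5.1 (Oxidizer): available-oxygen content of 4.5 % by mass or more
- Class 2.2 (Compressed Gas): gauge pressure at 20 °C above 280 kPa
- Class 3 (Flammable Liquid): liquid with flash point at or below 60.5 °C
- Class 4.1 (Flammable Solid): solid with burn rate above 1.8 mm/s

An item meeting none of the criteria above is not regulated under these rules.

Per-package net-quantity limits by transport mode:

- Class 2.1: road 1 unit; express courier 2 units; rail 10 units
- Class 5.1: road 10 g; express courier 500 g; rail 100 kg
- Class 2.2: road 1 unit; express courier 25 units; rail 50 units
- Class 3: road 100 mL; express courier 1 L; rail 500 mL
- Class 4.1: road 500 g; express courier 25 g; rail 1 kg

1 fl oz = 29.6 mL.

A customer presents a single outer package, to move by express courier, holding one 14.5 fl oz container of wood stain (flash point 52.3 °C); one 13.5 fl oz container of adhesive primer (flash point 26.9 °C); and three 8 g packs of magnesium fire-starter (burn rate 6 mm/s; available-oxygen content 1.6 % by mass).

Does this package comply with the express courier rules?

Wood stain: flash point 52.3 °C ≤ 60.5 °C → Class 3 (Flammable Liquid).
The adhesive primer has flash point 26.9 °C, which is ≤ 60.5 °C, so it is Class 3 (Flammable Liquid).
Magnesium fire-starter: burn rate 6 mm/s > 1.8 mm/s → Class 4.1 (Flammable Solid).
Class 4.1 quantity: three 8 g packs = 24 g.
24 g is within the express courier limit of 25 g for Class 4.1.
Total Class 3: (one 14.5 fl oz container = 429.2 mL) + (one 13.5 fl oz container = 399.6 mL) = 828.8 mL.
That is within the Class 3 express courier limit of 1 L.
Every hazard class is within its express courier limit and no segregation rule is violated.

Yes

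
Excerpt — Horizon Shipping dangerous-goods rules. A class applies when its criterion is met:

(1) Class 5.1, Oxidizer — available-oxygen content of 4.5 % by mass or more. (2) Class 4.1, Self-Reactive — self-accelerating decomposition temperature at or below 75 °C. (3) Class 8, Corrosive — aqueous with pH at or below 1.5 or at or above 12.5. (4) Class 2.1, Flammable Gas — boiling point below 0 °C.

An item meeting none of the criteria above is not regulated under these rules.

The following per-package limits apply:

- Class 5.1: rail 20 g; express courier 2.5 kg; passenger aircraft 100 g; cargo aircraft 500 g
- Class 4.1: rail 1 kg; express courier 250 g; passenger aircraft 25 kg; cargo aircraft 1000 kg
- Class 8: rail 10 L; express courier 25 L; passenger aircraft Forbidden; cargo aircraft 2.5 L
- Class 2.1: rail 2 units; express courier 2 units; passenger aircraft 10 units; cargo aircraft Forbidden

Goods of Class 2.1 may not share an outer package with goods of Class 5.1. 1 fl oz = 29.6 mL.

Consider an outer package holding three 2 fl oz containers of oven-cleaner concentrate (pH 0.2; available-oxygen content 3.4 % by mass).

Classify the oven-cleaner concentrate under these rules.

With pH 0.2 (≤ 1.5), the oven-cleaner concentrate falls in Class 8.

Class 8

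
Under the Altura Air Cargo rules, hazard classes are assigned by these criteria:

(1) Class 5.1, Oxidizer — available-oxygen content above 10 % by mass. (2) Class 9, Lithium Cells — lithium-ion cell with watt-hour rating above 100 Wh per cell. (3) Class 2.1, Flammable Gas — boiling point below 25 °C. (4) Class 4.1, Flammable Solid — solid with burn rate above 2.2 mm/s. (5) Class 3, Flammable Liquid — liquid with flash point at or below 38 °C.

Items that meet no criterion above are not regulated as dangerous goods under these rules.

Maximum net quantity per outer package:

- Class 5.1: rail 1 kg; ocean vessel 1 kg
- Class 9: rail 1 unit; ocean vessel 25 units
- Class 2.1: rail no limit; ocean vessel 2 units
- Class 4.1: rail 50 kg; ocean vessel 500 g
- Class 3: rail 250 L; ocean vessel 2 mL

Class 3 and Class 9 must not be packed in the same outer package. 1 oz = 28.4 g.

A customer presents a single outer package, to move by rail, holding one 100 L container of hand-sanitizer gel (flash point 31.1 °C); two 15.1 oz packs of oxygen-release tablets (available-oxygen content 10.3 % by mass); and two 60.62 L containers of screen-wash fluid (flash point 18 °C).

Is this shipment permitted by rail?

Yes

With flash point 31.1 °C (≤ 38 °C), the hand-sanitizer gel falls in Class 3.
Available-oxygen content 10.3 % by mass meets the Class 5.1 criterion (Oxidizer), so the oxygen-release tablets are Class 5.1.
With flash point 18 °C (≤ 38 °C), the screen-wash fluid falls in Class 3.
Total Class 3: 100 L + (two 60.62 L containers = 121.24 L) = 221.24 L.
221.24 L is within the rail limit of 250 L for Class 3.
Class 5.1 quantity: two 15.1 oz packs = 857.68 g.
That is within the Class 5.1 rail limit of 1 kg.
The segregation rule (Class 3 with Class 9) does not apply to Class 3 with Class 5.1.
Every hazard class is within its rail limit and no segregation rule is violated.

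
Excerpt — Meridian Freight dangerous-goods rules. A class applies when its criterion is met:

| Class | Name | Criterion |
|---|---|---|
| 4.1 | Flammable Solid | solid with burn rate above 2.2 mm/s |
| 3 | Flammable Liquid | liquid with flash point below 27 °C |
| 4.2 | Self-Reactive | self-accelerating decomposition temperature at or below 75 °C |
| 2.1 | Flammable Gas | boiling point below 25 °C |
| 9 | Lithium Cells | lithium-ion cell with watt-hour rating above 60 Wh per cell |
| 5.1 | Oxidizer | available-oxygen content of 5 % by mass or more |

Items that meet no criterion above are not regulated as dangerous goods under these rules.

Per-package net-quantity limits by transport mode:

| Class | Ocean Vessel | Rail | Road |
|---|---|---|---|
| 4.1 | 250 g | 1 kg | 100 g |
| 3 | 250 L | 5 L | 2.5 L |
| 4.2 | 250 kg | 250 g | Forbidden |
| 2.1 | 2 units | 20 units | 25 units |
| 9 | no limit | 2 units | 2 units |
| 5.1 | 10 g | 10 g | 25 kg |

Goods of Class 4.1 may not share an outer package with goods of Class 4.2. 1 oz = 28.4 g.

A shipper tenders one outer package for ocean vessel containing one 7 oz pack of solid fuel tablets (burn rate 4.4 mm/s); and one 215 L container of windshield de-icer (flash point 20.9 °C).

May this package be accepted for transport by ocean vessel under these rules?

Yes

Solid fuel tablets: burn rate 4.4 mm/s > 2.2 mm/s → Class 4.1 (Flammable Solid).
Windshield de-icer: flash point 20.9 °C < 27 °C → Class 3 (Flammable Liquid).
Class 4.1 quantity: one 7 oz pack = 198.8 g.
198.8 g is within the ocean vessel limit of 250 g for Class 4.1.
Class 3 quantity: 215 L.
That is within the Class 3 ocean vessel limit of 250 L.
The segregation rule (Class 4.1 with Class 4.2) does not apply to Class 4.1 with Class 3.
Every hazard class is within its ocean vessel limit and no segregation rule is violated.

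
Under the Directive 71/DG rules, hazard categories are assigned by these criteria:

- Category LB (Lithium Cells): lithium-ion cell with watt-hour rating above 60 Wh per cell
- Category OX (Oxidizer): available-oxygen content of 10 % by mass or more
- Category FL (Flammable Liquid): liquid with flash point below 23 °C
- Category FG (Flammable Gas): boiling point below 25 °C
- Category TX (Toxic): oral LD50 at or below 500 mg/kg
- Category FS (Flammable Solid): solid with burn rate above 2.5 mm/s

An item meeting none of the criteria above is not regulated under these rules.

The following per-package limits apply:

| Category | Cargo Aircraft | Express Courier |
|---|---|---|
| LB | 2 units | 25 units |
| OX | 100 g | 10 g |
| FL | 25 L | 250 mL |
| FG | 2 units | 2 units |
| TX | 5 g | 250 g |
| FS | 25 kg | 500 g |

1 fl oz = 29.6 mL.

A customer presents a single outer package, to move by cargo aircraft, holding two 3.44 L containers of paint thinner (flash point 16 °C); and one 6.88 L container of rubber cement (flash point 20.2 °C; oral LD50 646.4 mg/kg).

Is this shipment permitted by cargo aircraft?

With flash point 16 °C (< 23 °C), the paint thinner falls in Category FL.
Rubber cement: flash point 20.2 °C < 23 °C → Category FL (Flammable Liquid).
Total Category FL: (two 3.44 L containers = 6.88 L) + 6.88 L = 13.76 L.
That is within the Category FL cargo aircraft limit of 25 L.

Yes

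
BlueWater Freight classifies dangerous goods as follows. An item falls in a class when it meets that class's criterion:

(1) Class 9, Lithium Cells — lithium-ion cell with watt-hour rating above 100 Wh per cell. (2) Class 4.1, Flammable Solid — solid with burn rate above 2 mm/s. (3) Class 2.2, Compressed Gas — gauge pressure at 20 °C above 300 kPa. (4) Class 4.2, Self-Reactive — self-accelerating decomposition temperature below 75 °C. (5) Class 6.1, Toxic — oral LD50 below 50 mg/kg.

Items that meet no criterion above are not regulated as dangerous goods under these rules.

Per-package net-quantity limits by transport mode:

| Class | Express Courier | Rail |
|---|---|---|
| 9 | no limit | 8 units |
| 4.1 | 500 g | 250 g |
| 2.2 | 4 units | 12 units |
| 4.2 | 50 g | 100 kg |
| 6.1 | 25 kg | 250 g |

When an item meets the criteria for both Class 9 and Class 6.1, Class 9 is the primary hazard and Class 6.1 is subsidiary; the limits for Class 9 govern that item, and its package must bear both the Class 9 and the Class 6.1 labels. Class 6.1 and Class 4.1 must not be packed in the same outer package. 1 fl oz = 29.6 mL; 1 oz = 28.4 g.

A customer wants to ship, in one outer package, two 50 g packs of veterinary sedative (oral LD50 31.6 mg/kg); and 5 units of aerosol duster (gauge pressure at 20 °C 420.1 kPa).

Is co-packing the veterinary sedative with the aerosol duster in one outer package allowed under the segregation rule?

Veterinary sedative: oral LD50 31.6 mg/kg < 50 mg/kg → Class 6.1 (Toxic).
The aerosol duster has gauge pressure at 20 °C 420.1 kPa, which is > 300 kPa, so it is Class 2.2 (Compressed Gas).
No segregation rule bars Class 6.1 with Class 2.2.

Yes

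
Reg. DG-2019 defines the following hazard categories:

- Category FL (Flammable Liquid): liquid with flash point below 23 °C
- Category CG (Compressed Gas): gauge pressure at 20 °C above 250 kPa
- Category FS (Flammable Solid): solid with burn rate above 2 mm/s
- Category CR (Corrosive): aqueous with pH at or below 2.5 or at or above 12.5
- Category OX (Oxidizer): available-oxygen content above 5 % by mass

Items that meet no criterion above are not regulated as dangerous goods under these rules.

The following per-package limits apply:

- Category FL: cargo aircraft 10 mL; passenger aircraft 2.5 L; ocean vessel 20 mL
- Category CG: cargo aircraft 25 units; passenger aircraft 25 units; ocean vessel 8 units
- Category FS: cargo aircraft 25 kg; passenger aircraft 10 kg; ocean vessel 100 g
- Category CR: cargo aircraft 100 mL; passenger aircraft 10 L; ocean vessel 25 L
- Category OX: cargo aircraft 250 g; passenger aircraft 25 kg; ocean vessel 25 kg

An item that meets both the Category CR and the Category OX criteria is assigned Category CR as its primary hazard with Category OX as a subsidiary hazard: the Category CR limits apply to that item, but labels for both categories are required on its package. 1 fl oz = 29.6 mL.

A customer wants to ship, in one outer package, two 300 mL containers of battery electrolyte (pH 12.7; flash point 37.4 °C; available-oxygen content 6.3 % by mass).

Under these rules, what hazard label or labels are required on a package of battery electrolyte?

Category CR and OX

pH 12.7 meets the Category CR criterion (Corrosive), so the battery electrolyte is Category CR.
Battery electrolyte: available-oxygen content 6.3 % by mass > 5 % by mass → Category OX (Oxidizer).
By the precedence rule Category CR is primary and Category OX is subsidiary, and that rule requires both labels on the package.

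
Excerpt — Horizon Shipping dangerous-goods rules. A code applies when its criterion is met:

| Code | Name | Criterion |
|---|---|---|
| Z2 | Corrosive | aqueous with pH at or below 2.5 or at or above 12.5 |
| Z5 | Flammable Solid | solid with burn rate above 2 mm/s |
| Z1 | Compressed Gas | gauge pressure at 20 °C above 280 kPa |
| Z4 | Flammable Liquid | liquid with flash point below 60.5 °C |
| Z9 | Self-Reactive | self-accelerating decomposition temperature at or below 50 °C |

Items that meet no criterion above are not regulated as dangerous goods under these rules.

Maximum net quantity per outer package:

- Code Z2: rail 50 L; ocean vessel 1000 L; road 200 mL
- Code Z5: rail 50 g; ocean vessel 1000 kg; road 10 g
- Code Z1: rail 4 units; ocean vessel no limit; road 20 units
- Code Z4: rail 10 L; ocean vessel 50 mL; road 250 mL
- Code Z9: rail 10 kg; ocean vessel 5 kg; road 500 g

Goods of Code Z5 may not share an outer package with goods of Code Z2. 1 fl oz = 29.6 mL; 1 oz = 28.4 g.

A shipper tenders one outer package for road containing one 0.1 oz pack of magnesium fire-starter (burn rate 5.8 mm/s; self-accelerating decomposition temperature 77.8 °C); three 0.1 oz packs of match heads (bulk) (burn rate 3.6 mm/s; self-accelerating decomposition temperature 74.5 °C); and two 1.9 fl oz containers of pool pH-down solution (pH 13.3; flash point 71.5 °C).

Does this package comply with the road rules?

No

With burn rate 5.8 mm/s (> 2 mm/s), the magnesium fire-starter falls in Code Z5.
With burn rate 3.6 mm/s (> 2 mm/s), the match heads (bulk) fall in Code Z5.
pH 13.3 meets the Code Z2 criterion (Corrosive), so the pool pH-down solution is Code Z2.
Total Code Z5: (one 0.1 oz pack = 2.84 g) + (three 0.1 oz packs = 8.52 g) = 11.36 g.
That exceeds the Code Z5 road limit of 10 g.
Code Z2 quantity: two 1.9 fl oz containers = 112.48 mL.
112.48 mL is within the road limit of 200 mL for Code Z2.
Code Z5 and Code Z2 may not share an outer package.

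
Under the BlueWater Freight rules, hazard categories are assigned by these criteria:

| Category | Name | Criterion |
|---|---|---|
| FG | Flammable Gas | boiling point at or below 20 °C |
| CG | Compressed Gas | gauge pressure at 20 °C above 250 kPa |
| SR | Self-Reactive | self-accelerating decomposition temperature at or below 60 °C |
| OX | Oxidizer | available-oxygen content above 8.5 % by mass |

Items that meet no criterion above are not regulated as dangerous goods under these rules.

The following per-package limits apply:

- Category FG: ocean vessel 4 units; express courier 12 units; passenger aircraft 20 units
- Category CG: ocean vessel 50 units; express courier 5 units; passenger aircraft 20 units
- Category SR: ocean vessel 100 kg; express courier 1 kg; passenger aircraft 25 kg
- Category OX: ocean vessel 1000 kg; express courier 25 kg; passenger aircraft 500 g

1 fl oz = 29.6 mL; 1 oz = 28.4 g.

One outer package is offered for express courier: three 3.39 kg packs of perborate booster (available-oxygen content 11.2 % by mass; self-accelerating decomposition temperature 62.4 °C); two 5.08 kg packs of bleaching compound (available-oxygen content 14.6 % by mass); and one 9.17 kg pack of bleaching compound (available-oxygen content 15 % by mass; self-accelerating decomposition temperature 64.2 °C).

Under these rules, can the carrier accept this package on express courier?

Available-oxygen content 11.2 % by mass meets the Category OX criterion (Oxidizer), so the perborate booster is Category OX.
Available-oxygen content 14.6 % by mass meets the Category OX criterion (Oxidizer), so the bleaching compound is Category OX.
Bleaching compound: available-oxygen content 15 % by mass > 8.5 % by mass → Category OX (Oxidizer).
Category OX net quantity: (three 3.39 kg packs = 10.17 kg) + (two 5.08 kg packs = 10.16 kg) + 9.17 kg = 29.5 kg.
29.5 kg > 25 kg (express courier limit, Category OX) — over the limit.

No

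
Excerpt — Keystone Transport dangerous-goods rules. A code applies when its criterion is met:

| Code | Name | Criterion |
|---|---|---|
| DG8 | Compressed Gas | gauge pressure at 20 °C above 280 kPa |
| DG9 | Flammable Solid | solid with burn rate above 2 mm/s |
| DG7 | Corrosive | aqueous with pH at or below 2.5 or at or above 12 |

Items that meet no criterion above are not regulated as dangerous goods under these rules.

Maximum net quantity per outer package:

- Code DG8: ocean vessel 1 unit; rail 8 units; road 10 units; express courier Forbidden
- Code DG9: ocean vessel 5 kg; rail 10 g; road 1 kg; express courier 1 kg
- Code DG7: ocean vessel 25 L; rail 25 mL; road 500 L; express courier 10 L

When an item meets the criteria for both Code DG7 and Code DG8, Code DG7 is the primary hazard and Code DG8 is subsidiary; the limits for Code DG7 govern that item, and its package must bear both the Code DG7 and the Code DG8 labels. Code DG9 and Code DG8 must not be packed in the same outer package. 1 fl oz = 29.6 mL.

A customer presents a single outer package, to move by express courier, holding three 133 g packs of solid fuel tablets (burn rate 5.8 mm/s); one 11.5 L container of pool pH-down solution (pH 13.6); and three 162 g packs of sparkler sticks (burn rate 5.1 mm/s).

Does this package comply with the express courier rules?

No

Solid fuel tablets: burn rate 5.8 mm/s > 2 mm/s → Code DG9 (Flammable Solid).
pH 13.6 meets the Code DG7 criterion (Corrosive), so the pool pH-down solution is Code DG7.
Sparkler sticks: burn rate 5.1 mm/s > 2 mm/s → Code DG9 (Flammable Solid).
Code DG7 quantity: 11.5 L.
That exceeds the Code DG7 express courier limit of 10 L.
Code DG9 net quantity: (three 133 g packs = 399 g) + (three 162 g packs = 486 g) = 885 g.
That is within the Code DG9 express courier limit of 1 kg.
The segregation rule (Code DG9 with Code DG8) does not apply to Code DG7 with Code DG9.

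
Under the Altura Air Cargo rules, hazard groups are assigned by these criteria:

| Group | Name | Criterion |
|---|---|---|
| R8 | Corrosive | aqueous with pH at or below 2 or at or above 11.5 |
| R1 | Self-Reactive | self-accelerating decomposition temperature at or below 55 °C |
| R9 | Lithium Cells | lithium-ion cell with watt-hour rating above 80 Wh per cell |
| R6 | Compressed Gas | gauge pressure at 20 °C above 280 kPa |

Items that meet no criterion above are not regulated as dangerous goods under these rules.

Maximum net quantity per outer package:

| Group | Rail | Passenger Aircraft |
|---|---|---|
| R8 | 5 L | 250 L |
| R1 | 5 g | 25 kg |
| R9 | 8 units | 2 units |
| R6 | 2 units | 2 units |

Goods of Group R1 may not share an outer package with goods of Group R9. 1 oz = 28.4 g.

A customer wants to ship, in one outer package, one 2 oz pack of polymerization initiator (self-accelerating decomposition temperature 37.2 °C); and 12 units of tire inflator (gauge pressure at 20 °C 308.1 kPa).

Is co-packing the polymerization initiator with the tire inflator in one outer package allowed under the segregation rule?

Yes

Polymerization initiator: self-accelerating decomposition temperature 37.2 °C ≤ 55 °C → Group R1 (Self-Reactive).
The tire inflator has gauge pressure at 20 °C 308.1 kPa, which is > 280 kPa, so it is Group R6 (Compressed Gas).
No segregation rule bars Group R1 with Group R6.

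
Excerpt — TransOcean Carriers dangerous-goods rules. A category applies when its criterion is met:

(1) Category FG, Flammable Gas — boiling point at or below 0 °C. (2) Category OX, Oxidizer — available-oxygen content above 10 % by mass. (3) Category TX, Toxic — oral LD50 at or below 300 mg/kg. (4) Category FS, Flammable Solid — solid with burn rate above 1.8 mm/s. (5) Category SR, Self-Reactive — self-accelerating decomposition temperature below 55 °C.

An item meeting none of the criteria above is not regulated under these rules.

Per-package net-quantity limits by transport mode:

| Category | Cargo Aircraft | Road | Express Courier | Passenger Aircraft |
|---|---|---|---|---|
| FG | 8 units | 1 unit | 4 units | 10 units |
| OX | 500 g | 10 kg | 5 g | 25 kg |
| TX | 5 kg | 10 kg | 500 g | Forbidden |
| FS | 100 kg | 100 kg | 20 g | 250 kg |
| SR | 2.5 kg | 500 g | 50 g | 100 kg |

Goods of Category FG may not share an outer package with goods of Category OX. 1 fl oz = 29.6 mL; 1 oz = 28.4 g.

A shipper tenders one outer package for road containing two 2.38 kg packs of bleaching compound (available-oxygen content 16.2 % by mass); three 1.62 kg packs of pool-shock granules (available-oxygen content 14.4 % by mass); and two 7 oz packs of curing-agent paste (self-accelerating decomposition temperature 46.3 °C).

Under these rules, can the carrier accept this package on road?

Yes

Bleaching compound: available-oxygen content 16.2 % by mass > 10 % by mass → Category OX (Oxidizer).
With available-oxygen content 14.4 % by mass (> 10 % by mass), the pool-shock granules fall in Category OX.
Self-accelerating decomposition temperature 46.3 °C meets the Category SR criterion (Self-Reactive), so the curing-agent paste is Category SR.
Category OX net quantity: (two 2.38 kg packs = 4.76 kg) + (three 1.62 kg packs = 4.86 kg) = 9.62 kg.
9.62 kg is within the road limit of 10 kg for Category OX.
Category SR quantity: two 7 oz packs = 397.6 g.
397.6 g is within the road limit of 500 g for Category SR.
The segregation rule (Category FG with Category OX) does not apply to Category OX with Category SR.
Every hazard category is within its road limit and no segregation rule is violated.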